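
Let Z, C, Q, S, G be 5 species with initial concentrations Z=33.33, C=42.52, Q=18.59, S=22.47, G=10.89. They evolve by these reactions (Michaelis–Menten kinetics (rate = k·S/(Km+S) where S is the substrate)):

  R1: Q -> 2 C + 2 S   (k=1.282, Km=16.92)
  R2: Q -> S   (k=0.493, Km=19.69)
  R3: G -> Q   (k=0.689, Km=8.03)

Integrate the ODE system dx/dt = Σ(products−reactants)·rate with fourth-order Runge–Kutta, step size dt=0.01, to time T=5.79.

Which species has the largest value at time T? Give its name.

Dominant species at T: C

RK4 with dt=0.01: 579 steps to T=5.79. Trajectory (selected grid times):
t=0.00: Z=33.33 C=42.52 Q=18.59 S=22.47 G=10.89
t=0.64: Z=33.33 C=43.38 Q=18.26 S=23.48 G=10.64
t=1.29: Z=33.33 C=44.24 Q=17.93 S=24.49 G=10.38
t=1.93: Z=33.33 C=45.08 Q=17.61 S=25.48 G=10.14
t=2.57: Z=33.33 C=45.91 Q=17.29 S=26.46 G=9.89
t=3.22: Z=33.33 C=46.75 Q=16.97 S=27.45 G=9.65
t=3.86: Z=33.33 C=47.57 Q=16.65 S=28.41 G=9.41
t=4.50: Z=33.33 C=48.38 Q=16.34 S=29.37 G=9.17
t=5.15: Z=33.33 C=49.19 Q=16.02 S=30.33 G=8.93
t=5.79: Z=33.33 C=49.99 Q=15.72 S=31.26 G=8.70
At T=5.79: Z=33.33 C=49.99 Q=15.72 S=31.26 G=8.70; the largest is C.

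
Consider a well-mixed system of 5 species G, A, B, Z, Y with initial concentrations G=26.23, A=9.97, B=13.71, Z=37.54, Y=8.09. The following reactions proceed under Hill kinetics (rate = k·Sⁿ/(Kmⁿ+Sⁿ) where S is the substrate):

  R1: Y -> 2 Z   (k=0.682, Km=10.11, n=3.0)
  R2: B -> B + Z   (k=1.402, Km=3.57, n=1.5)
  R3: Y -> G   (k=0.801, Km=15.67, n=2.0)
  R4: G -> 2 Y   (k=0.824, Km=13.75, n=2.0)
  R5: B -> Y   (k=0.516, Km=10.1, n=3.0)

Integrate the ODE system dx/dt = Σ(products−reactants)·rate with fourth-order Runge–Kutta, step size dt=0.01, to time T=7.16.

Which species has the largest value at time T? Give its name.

RK4 with dt=0.01: 716 steps to T=7.16. Trajectory (selected grid times):
t=0.00: G=26.23 A=9.97 B=13.71 Z=37.54 Y=8.09
t=0.80: G=25.86 A=9.97 B=13.42 Z=38.94 Y=9.06
t=1.59: G=25.53 A=9.97 B=13.13 Z=40.40 Y=9.94
t=2.39: G=25.21 A=9.97 B=12.85 Z=41.95 Y=10.76
t=3.18: G=24.92 A=9.97 B=12.58 Z=43.53 Y=11.51
t=3.98: G=24.65 A=9.97 B=12.31 Z=45.18 Y=12.22
t=4.77: G=24.41 A=9.97 B=12.05 Z=46.84 Y=12.87
t=5.57: G=24.17 A=9.97 B=11.80 Z=48.55 Y=13.48
t=6.36: G=23.96 A=9.97 B=11.55 Z=50.27 Y=14.05
t=7.16: G=23.75 A=9.97 B=11.31 Z=52.04 Y=14.59
At T=7.16: G=23.75 A=9.97 B=11.31 Z=52.04 Y=14.59; the largest is Z.

Dominant species at T: Z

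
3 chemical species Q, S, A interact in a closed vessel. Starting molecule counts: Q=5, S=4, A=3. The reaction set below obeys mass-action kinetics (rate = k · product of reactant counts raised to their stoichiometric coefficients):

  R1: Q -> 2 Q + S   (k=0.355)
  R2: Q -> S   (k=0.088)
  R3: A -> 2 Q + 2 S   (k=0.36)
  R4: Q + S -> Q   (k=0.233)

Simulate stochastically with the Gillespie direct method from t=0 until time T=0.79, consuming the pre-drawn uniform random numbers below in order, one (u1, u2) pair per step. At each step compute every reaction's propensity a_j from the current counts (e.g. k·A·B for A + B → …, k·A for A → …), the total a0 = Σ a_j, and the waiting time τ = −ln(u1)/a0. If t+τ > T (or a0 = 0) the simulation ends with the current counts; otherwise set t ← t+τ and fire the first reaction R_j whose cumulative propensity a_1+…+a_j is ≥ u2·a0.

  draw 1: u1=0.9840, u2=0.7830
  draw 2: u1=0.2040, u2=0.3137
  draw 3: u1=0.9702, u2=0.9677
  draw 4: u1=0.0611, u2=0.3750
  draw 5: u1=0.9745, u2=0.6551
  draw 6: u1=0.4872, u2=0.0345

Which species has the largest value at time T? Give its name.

t=0.000: Q=5 S=4 A=3
Draw 1: a1=1.775, a2=0.440, a3=1.080, a4=4.660, a0=7.955; τ=−ln(0.9840)/7.955=0.002 → t=0.002; u2·a0=0.7830·7.955=6.229; a1+…+a3=3.295 < 6.229 ≤ a1+…+a4=7.955 → R4 fires; Q=5 S=3 A=3
Draw 2: a1=1.775, a2=0.440, a3=1.080, a4=3.495, a0=6.790; τ=−ln(0.2040)/6.790=0.234 → t=0.236; u2·a0=0.3137·6.790=2.130; a1=1.775 < 2.130 ≤ a1+a2=2.215 → R2 fires; Q=4 S=4 A=3
Draw 3: a1=1.420, a2=0.352, a3=1.080, a4=3.728, a0=6.580; τ=−ln(0.9702)/6.580=0.005 → t=0.241; u2·a0=0.9677·6.580=6.367; a1+…+a3=2.852 < 6.367 ≤ a1+…+a4=6.580 → R4 fires; Q=4 S=3 A=3
Draw 4: a1=1.420, a2=0.352, a3=1.080, a4=2.796, a0=5.648; τ=−ln(0.0611)/5.648=0.495 → t=0.736; u2·a0=0.3750·5.648=2.118; a1+a2=1.772 < 2.118 ≤ a1+…+a3=2.852 → R3 fires; Q=6 S=5 A=2
Draw 5: a1=2.130, a2=0.528, a3=0.720, a4=6.990, a0=10.368; τ=−ln(0.9745)/10.368=0.002 → t=0.738; u2·a0=0.6551·10.368=6.792; a1+…+a3=3.378 < 6.792 ≤ a1+…+a4=10.368 → R4 fires; Q=6 S=4 A=2
Draw 6: a1=2.130, a2=0.528, a3=0.720, a4=5.592, a0=8.970; τ=−ln(0.4872)/8.970=0.080 → t=0.818 > T=0.79: stop.
At T=0.79: Q=6 S=4 A=2; the largest is Q.

Dominant species at T: Q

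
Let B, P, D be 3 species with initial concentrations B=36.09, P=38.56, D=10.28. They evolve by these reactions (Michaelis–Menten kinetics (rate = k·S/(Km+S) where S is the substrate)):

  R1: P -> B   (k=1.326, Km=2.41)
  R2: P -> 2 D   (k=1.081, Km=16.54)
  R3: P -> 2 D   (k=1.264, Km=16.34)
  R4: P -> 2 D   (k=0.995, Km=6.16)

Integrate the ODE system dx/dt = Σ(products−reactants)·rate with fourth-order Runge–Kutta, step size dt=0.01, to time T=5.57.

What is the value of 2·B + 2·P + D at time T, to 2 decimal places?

Value at T = 159.58

Check how each reaction changes W = 2·B + 2·P + D (weight of products minus weight of reactants):
R1: P -> B: (2·1) − (2·1) = 2 − 2 = 0
R2: P -> 2 D: (1·2) − (2·1) = 2 − 2 = 0
R3: P -> 2 D: (1·2) − (2·1) = 2 − 2 = 0
R4: P -> 2 D: (1·2) − (2·1) = 2 − 2 = 0
Every reaction leaves W unchanged, so W is conserved and no simulation is needed: W(T) = W(0) = 2·36.09 + 2·38.56 + 10.28 = 159.58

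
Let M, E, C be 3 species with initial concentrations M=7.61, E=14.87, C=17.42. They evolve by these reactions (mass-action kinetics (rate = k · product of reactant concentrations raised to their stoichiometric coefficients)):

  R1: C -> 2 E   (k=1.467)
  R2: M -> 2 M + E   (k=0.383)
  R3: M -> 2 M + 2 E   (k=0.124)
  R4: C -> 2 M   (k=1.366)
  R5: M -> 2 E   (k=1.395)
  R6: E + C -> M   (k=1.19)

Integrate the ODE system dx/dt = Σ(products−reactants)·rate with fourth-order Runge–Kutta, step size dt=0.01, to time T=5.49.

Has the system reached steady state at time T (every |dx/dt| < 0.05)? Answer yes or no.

Steady state at T: no

RK4 with dt=0.01: 549 steps to T=5.49. Trajectory (selected grid times):
t=0.00: M=7.61 E=14.87 C=17.42
t=0.61: M=15.05 E=41.37 C=0.00
t=1.22: M=8.76 E=65.62 C=0.00
t=1.83: M=5.09 E=79.73 C=0.00
t=2.44: M=2.96 E=87.94 C=0.00
t=3.05: M=1.72 E=92.71 C=0.00
t=3.66: M=1.00 E=95.49 C=0.00
t=4.27: M=0.58 E=97.11 C=0.00
t=4.88: M=0.34 E=98.05 C=0.00
t=5.49: M=0.20 E=98.60 C=0.00
Rates at T: R1=0.0000, R2=0.0757, R3=0.0245, R4=0.0000, R5=0.2756, R6=0.0000
dx/dt at T (Σ net stoichiometry × rate): M=-0.1754, E=+0.6757, C=-0.0000
Largest |dx/dt| is |+0.6757| (E) ≥ 0.05 → not steady.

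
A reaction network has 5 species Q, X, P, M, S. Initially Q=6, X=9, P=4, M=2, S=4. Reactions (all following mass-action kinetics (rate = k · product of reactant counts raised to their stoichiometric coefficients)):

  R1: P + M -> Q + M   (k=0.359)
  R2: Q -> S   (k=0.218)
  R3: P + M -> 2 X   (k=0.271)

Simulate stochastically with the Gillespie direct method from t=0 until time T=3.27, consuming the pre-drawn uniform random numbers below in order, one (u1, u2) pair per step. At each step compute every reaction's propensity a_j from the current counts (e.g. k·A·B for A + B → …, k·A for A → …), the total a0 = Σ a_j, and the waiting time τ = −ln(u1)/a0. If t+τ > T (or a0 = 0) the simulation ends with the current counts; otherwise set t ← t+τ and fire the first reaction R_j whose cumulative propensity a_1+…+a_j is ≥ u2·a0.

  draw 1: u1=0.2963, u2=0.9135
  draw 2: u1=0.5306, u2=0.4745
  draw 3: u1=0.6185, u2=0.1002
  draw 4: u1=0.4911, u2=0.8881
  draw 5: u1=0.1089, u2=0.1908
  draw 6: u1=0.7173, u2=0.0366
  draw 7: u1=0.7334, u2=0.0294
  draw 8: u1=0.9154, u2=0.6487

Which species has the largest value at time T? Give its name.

Dominant species at T: X

t=0.000: Q=6 X=9 P=4 M=2 S=4
Draw 1: a1=2.872, a2=1.308, a3=2.168, a0=6.348; τ=−ln(0.2963)/6.348=0.192 → t=0.192; u2·a0=0.9135·6.348=5.799; a1+a2=4.180 < 5.799 ≤ a1+…+a3=6.348 → R3 fires; Q=6 X=11 P=3 M=1 S=4
Draw 2: a1=1.077, a2=1.308, a3=0.813, a0=3.198; τ=−ln(0.5306)/3.198=0.198 → t=0.390; u2·a0=0.4745·3.198=1.517; a1=1.077 < 1.517 ≤ a1+a2=2.385 → R2 fires; Q=5 X=11 P=3 M=1 S=5
Draw 3: a1=1.077, a2=1.090, a3=0.813, a0=2.980; τ=−ln(0.6185)/2.980=0.161 → t=0.551; u2·a0=0.1002·2.980=0.299 ≤ a1=1.077 → R1 fires; Q=6 X=11 P=2 M=1 S=5
Draw 4: a1=0.718, a2=1.308, a3=0.542, a0=2.568; τ=−ln(0.4911)/2.568=0.277 → t=0.828; u2·a0=0.8881·2.568=2.281; a1+a2=2.026 < 2.281 ≤ a1+…+a3=2.568 → R3 fires; Q=6 X=13 P=1 M=0 S=5
Draw 5: a1=0.000, a2=1.308, a3=0.000, a0=1.308; τ=−ln(0.1089)/1.308=1.695 → t=2.523; u2·a0=0.1908·1.308=0.250; a1=0.000 < 0.250 ≤ a1+a2=1.308 → R2 fires; Q=5 X=13 P=1 M=0 S=6
Draw 6: a1=0.000, a2=1.090, a3=0.000, a0=1.090; τ=−ln(0.7173)/1.090=0.305 → t=2.828; u2·a0=0.0366·1.090=0.040; a1=0.000 < 0.040 ≤ a1+a2=1.090 → R2 fires; Q=4 X=13 P=1 M=0 S=7
Draw 7: a1=0.000, a2=0.872, a3=0.000, a0=0.872; τ=−ln(0.7334)/0.872=0.356 → t=3.184; u2·a0=0.0294·0.872=0.026; a1=0.000 < 0.026 ≤ a1+a2=0.872 → R2 fires; Q=3 X=13 P=1 M=0 S=8
Draw 8: a1=0.000, a2=0.654, a3=0.000, a0=0.654; τ=−ln(0.9154)/0.654=0.135 → t=3.319 > T=3.27: stop.
At T=3.27: Q=3 X=13 P=1 M=0 S=8; the largest is X.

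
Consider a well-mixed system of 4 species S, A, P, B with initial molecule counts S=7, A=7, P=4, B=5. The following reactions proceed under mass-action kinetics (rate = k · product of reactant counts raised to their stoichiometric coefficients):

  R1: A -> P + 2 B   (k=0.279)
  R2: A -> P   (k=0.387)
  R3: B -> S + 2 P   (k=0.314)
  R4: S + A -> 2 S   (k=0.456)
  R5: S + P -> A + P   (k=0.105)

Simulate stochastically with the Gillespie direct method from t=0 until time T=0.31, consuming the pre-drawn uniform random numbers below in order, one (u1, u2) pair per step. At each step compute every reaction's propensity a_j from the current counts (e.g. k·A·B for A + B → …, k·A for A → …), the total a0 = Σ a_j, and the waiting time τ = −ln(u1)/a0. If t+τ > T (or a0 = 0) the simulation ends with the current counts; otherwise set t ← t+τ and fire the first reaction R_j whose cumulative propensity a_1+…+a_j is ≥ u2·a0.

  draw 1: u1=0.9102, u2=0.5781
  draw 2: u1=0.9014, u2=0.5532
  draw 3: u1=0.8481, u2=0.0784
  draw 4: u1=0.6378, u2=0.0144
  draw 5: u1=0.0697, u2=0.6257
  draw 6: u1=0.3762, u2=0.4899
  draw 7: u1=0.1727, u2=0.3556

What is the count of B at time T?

B at T = 7

t=0.000: S=7 A=7 P=4 B=5
Draw 1: a1=1.953, a2=2.709, a3=1.570, a4=22.344, a5=2.940, a0=31.516; τ=−ln(0.9102)/31.516=0.003 → t=0.003; u2·a0=0.5781·31.516=18.219; a1+…+a3=6.232 < 18.219 ≤ a1+…+a4=28.576 → R4 fires; S=8 A=6 P=4 B=5
Draw 2: a1=1.674, a2=2.322, a3=1.570, a4=21.888, a5=3.360, a0=30.814; τ=−ln(0.9014)/30.814=0.003 → t=0.006; u2·a0=0.5532·30.814=17.046; a1+…+a3=5.566 < 17.046 ≤ a1+…+a4=27.454 → R4 fires; S=9 A=5 P=4 B=5
Draw 3: a1=1.395, a2=1.935, a3=1.570, a4=20.520, a5=3.780, a0=29.200; τ=−ln(0.8481)/29.200=0.006 → t=0.012; u2·a0=0.0784·29.200=2.289; a1=1.395 < 2.289 ≤ a1+a2=3.330 → R2 fires; S=9 A=4 P=5 B=5
Draw 4: a1=1.116, a2=1.548, a3=1.570, a4=16.416, a5=4.725, a0=25.375; τ=−ln(0.6378)/25.375=0.018 → t=0.030; u2·a0=0.0144·25.375=0.365 ≤ a1=1.116 → R1 fires; S=9 A=3 P=6 B=7
Draw 5: a1=0.837, a2=1.161, a3=2.198, a4=12.312, a5=5.670, a0=22.178; τ=−ln(0.0697)/22.178=0.120 → t=0.150; u2·a0=0.6257·22.178=13.877; a1+…+a3=4.196 < 13.877 ≤ a1+…+a4=16.508 → R4 fires; S=10 A=2 P=6 B=7
Draw 6: a1=0.558, a2=0.774, a3=2.198, a4=9.120, a5=6.300, a0=18.950; τ=−ln(0.3762)/18.950=0.052 → t=0.201; u2·a0=0.4899·18.950=9.284; a1+…+a3=3.530 < 9.284 ≤ a1+…+a4=12.650 → R4 fires; S=11 A=1 P=6 B=7
Draw 7: a1=0.279, a2=0.387, a3=2.198, a4=5.016, a5=6.930, a0=14.810; τ=−ln(0.1727)/14.810=0.119 → t=0.320 > T=0.31: stop.
Read off B at T=0.31: 7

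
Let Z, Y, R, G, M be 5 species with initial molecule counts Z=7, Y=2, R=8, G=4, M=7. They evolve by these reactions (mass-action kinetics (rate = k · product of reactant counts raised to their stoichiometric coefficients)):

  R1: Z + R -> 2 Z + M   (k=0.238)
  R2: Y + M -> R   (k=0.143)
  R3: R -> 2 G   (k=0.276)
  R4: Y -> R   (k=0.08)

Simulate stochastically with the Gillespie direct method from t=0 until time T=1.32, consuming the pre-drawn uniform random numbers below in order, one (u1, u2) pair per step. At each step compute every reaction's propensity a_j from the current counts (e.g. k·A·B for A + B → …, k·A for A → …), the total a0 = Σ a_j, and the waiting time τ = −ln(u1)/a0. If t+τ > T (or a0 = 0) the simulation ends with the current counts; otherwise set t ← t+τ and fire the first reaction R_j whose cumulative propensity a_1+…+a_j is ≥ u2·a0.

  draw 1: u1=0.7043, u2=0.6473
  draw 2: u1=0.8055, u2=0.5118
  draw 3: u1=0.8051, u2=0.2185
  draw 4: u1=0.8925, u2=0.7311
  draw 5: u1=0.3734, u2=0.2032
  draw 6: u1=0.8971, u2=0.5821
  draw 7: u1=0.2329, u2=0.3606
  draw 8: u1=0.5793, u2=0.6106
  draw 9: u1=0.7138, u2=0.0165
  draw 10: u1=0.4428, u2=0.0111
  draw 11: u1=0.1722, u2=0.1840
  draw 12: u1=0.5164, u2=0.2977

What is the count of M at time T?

M at T = 14

t=0.000: Z=7 Y=2 R=8 G=4 M=7
Draw 1: a1=13.328, a2=2.002, a3=2.208, a4=0.160, a0=17.698; τ=−ln(0.7043)/17.698=0.020 → t=0.020; u2·a0=0.6473·17.698=11.456 ≤ a1=13.328 → R1 fires; Z=8 Y=2 R=7 G=4 M=8
Draw 2: a1=13.328, a2=2.288, a3=1.932, a4=0.160, a0=17.708; τ=−ln(0.8055)/17.708=0.012 → t=0.032; u2·a0=0.5118·17.708=9.063 ≤ a1=13.328 → R1 fires; Z=9 Y=2 R=6 G=4 M=9
Draw 3: a1=12.852, a2=2.574, a3=1.656, a4=0.160, a0=17.242; τ=−ln(0.8051)/17.242=0.013 → t=0.045; u2·a0=0.2185·17.242=3.767 ≤ a1=12.852 → R1 fires; Z=10 Y=2 R=5 G=4 M=10
Draw 4: a1=11.900, a2=2.860, a3=1.380, a4=0.160, a0=16.300; τ=−ln(0.8925)/16.300=0.007 → t=0.052; u2·a0=0.7311·16.300=11.917; a1=11.900 < 11.917 ≤ a1+a2=14.760 → R2 fires; Z=10 Y=1 R=6 G=4 M=9
Draw 5: a1=14.280, a2=1.287, a3=1.656, a4=0.080, a0=17.303; τ=−ln(0.3734)/17.303=0.057 → t=0.109; u2·a0=0.2032·17.303=3.516 ≤ a1=14.280 → R1 fires; Z=11 Y=1 R=5 G=4 M=10
Draw 6: a1=13.090, a2=1.430, a3=1.380, a4=0.080, a0=15.980; τ=−ln(0.8971)/15.980=0.007 → t=0.115; u2·a0=0.5821·15.980=9.302 ≤ a1=13.090 → R1 fires; Z=12 Y=1 R=4 G=4 M=11
Draw 7: a1=11.424, a2=1.573, a3=1.104, a4=0.080, a0=14.181; τ=−ln(0.2329)/14.181=0.103 → t=0.218; u2·a0=0.3606·14.181=5.114 ≤ a1=11.424 → R1 fires; Z=13 Y=1 R=3 G=4 M=12
Draw 8: a1=9.282, a2=1.716, a3=0.828, a4=0.080, a0=11.906; τ=−ln(0.5793)/11.906=0.046 → t=0.264; u2·a0=0.6106·11.906=7.270 ≤ a1=9.282 → R1 fires; Z=14 Y=1 R=2 G=4 M=13
Draw 9: a1=6.664, a2=1.859, a3=0.552, a4=0.080, a0=9.155; τ=−ln(0.7138)/9.155=0.037 → t=0.301; u2·a0=0.0165·9.155=0.151 ≤ a1=6.664 → R1 fires; Z=15 Y=1 R=1 G=4 M=14
Draw 10: a1=3.570, a2=2.002, a3=0.276, a4=0.080, a0=5.928; τ=−ln(0.4428)/5.928=0.137 → t=0.438; u2·a0=0.0111·5.928=0.066 ≤ a1=3.570 → R1 fires; Z=16 Y=1 R=0 G=4 M=15
Draw 11: a1=0.000, a2=2.145, a3=0.000, a4=0.080, a0=2.225; τ=−ln(0.1722)/2.225=0.791 → t=1.229; u2·a0=0.1840·2.225=0.409; a1=0.000 < 0.409 ≤ a1+a2=2.145 → R2 fires; Z=16 Y=0 R=1 G=4 M=14
Draw 12: a1=3.808, a2=0.000, a3=0.276, a4=0.000, a0=4.084; τ=−ln(0.5164)/4.084=0.162 → t=1.391 > T=1.32: stop.
Read off M at T=1.32: 14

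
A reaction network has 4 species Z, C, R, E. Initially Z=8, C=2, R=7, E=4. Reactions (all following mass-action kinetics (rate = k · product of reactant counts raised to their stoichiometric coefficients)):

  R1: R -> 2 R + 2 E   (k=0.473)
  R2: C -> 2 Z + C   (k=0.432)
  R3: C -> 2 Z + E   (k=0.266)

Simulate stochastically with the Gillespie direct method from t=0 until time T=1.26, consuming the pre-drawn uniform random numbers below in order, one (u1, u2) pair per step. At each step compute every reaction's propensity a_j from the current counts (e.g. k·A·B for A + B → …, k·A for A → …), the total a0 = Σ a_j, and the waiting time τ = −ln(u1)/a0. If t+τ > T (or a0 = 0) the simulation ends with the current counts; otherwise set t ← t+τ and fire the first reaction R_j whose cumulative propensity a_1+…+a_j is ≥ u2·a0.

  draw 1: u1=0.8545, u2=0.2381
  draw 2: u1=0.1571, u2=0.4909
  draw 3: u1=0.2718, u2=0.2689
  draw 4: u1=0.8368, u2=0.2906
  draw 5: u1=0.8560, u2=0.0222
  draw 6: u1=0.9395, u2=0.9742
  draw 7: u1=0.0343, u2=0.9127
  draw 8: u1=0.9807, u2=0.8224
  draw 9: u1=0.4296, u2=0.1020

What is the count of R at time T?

R at T = 13

t=0.000: Z=8 C=2 R=7 E=4
Draw 1: a1=3.311, a2=0.864, a3=0.532, a0=4.707; τ=−ln(0.8545)/4.707=0.033 → t=0.033; u2·a0=0.2381·4.707=1.121 ≤ a1=3.311 → R1 fires; Z=8 C=2 R=8 E=6
Draw 2: a1=3.784, a2=0.864, a3=0.532, a0=5.180; τ=−ln(0.1571)/5.180=0.357 → t=0.391; u2·a0=0.4909·5.180=2.543 ≤ a1=3.784 → R1 fires; Z=8 C=2 R=9 E=8
Draw 3: a1=4.257, a2=0.864, a3=0.532, a0=5.653; τ=−ln(0.2718)/5.653=0.230 → t=0.621; u2·a0=0.2689·5.653=1.520 ≤ a1=4.257 → R1 fires; Z=8 C=2 R=10 E=10
Draw 4: a1=4.730, a2=0.864, a3=0.532, a0=6.126; τ=−ln(0.8368)/6.126=0.029 → t=0.650; u2·a0=0.2906·6.126=1.780 ≤ a1=4.730 → R1 fires; Z=8 C=2 R=11 E=12
Draw 5: a1=5.203, a2=0.864, a3=0.532, a0=6.599; τ=−ln(0.8560)/6.599=0.024 → t=0.674; u2·a0=0.0222·6.599=0.146 ≤ a1=5.203 → R1 fires; Z=8 C=2 R=12 E=14
Draw 6: a1=5.676, a2=0.864, a3=0.532, a0=7.072; τ=−ln(0.9395)/7.072=0.009 → t=0.683; u2·a0=0.9742·7.072=6.890; a1+a2=6.540 < 6.890 ≤ a1+…+a3=7.072 → R3 fires; Z=10 C=1 R=12 E=15
Draw 7: a1=5.676, a2=0.432, a3=0.266, a0=6.374; τ=−ln(0.0343)/6.374=0.529 → t=1.212; u2·a0=0.9127·6.374=5.818; a1=5.676 < 5.818 ≤ a1+a2=6.108 → R2 fires; Z=12 C=1 R=12 E=15
Draw 8: a1=5.676, a2=0.432, a3=0.266, a0=6.374; τ=−ln(0.9807)/6.374=0.003 → t=1.215; u2·a0=0.8224·6.374=5.242 ≤ a1=5.676 → R1 fires; Z=12 C=1 R=13 E=17
Draw 9: a1=6.149, a2=0.432, a3=0.266, a0=6.847; τ=−ln(0.4296)/6.847=0.123 → t=1.338 > T=1.26: stop.
Read off R at T=1.26: 13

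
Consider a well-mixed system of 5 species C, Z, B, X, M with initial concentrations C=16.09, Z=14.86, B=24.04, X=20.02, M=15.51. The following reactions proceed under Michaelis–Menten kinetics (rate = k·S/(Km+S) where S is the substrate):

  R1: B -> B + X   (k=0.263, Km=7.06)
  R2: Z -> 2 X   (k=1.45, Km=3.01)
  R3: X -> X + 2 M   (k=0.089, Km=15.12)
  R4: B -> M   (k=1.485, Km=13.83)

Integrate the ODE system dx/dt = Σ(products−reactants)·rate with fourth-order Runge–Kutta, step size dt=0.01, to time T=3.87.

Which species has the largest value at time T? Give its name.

Dominant species at T: X

RK4 with dt=0.01: 387 steps to T=3.87. Trajectory (selected grid times):
t=0.00: C=16.09 Z=14.86 B=24.04 X=20.02 M=15.51
t=0.43: C=16.09 Z=14.34 B=23.64 X=21.14 M=15.96
t=0.86: C=16.09 Z=13.83 B=23.23 X=22.26 M=16.40
t=1.29: C=16.09 Z=13.32 B=22.84 X=23.36 M=16.85
t=1.72: C=16.09 Z=12.81 B=22.44 X=24.46 M=17.29
t=2.15: C=16.09 Z=12.31 B=22.05 X=25.55 M=17.73
t=2.58: C=16.09 Z=11.81 B=21.65 X=26.64 M=18.17
t=3.01: C=16.09 Z=11.32 B=21.27 X=27.71 M=18.61
t=3.44: C=16.09 Z=10.83 B=20.88 X=28.78 M=19.05
t=3.87: C=16.09 Z=10.34 B=20.50 X=29.83 M=19.48
At T=3.87: C=16.09 Z=10.34 B=20.50 X=29.83 M=19.48; the largest is X.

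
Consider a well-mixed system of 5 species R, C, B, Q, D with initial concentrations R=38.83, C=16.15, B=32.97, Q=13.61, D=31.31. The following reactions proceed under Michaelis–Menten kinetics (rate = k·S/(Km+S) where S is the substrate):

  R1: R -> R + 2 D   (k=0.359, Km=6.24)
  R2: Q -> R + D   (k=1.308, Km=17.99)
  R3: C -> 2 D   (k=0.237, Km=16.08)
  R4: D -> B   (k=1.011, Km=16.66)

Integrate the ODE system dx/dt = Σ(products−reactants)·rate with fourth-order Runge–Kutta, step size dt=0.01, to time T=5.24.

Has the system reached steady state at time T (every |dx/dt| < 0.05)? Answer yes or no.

Steady state at T: no

RK4 with dt=0.01: 524 steps to T=5.24. Trajectory (selected grid times):
t=0.00: R=38.83 C=16.15 B=32.97 Q=13.61 D=31.31
t=0.58: R=39.15 C=16.08 B=33.35 Q=13.29 D=31.75
t=1.16: R=39.47 C=16.01 B=33.74 Q=12.97 D=32.18
t=1.75: R=39.80 C=15.94 B=34.13 Q=12.64 D=32.61
t=2.33: R=40.11 C=15.87 B=34.52 Q=12.33 D=33.03
t=2.91: R=40.41 C=15.81 B=34.91 Q=12.03 D=33.44
t=3.49: R=40.71 C=15.74 B=35.30 Q=11.73 D=33.85
t=4.08: R=41.02 C=15.67 B=35.71 Q=11.42 D=34.26
t=4.66: R=41.31 C=15.60 B=36.10 Q=11.13 D=34.65
t=5.24: R=41.60 C=15.53 B=36.50 Q=10.84 D=35.04
Rates at T: R1=0.3122, R2=0.4919, R3=0.1165, R4=0.6852
dx/dt at T (Σ net stoichiometry × rate): R=+0.4919, C=-0.1165, B=+0.6852, Q=-0.4919, D=+0.6640
Largest |dx/dt| is |+0.6852| (B) ≥ 0.05 → not steady.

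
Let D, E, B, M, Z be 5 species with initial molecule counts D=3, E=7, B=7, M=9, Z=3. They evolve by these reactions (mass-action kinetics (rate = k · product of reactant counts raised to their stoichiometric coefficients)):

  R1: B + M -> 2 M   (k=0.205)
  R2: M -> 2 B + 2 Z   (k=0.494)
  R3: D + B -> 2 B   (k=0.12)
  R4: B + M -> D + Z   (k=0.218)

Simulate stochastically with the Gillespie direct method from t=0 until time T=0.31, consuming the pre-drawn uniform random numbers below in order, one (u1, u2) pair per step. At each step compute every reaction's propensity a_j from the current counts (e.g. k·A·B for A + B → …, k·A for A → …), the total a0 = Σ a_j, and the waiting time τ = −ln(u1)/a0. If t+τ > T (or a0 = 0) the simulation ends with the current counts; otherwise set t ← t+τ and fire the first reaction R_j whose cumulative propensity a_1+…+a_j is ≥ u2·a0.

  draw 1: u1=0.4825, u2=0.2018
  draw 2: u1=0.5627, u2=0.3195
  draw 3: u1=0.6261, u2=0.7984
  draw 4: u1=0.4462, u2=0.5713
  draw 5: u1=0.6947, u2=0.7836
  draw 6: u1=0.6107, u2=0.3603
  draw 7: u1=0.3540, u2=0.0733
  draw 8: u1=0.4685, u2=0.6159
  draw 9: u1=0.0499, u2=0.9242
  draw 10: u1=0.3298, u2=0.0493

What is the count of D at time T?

D at T = 4

t=0.000: D=3 E=7 B=7 M=9 Z=3
Draw 1: a1=12.915, a2=4.446, a3=2.520, a4=13.734, a0=33.615; τ=−ln(0.4825)/33.615=0.022 → t=0.022; u2·a0=0.2018·33.615=6.784 ≤ a1=12.915 → R1 fires; D=3 E=7 B=6 M=10 Z=3
Draw 2: a1=12.300, a2=4.940, a3=2.160, a4=13.080, a0=32.480; τ=−ln(0.5627)/32.480=0.018 → t=0.039; u2·a0=0.3195·32.480=10.377 ≤ a1=12.300 → R1 fires; D=3 E=7 B=5 M=11 Z=3
Draw 3: a1=11.275, a2=5.434, a3=1.800, a4=11.990, a0=30.499; τ=−ln(0.6261)/30.499=0.015 → t=0.055; u2·a0=0.7984·30.499=24.350; a1+…+a3=18.509 < 24.350 ≤ a1+…+a4=30.499 → R4 fires; D=4 E=7 B=4 M=10 Z=4
Draw 4: a1=8.200, a2=4.940, a3=1.920, a4=8.720, a0=23.780; τ=−ln(0.4462)/23.780=0.034 → t=0.089; u2·a0=0.5713·23.780=13.586; a1+a2=13.140 < 13.586 ≤ a1+…+a3=15.060 → R3 fires; D=3 E=7 B=5 M=10 Z=4
Draw 5: a1=10.250, a2=4.940, a3=1.800, a4=10.900, a0=27.890; τ=−ln(0.6947)/27.890=0.013 → t=0.102; u2·a0=0.7836·27.890=21.855; a1+…+a3=16.990 < 21.855 ≤ a1+…+a4=27.890 → R4 fires; D=4 E=7 B=4 M=9 Z=5
Draw 6: a1=7.380, a2=4.446, a3=1.920, a4=7.848, a0=21.594; τ=−ln(0.6107)/21.594=0.023 → t=0.125; u2·a0=0.3603·21.594=7.780; a1=7.380 < 7.780 ≤ a1+a2=11.826 → R2 fires; D=4 E=7 B=6 M=8 Z=7
Draw 7: a1=9.840, a2=3.952, a3=2.880, a4=10.464, a0=27.136; τ=−ln(0.3540)/27.136=0.038 → t=0.163; u2·a0=0.0733·27.136=1.989 ≤ a1=9.840 → R1 fires; D=4 E=7 B=5 M=9 Z=7
Draw 8: a1=9.225, a2=4.446, a3=2.400, a4=9.810, a0=25.881; τ=−ln(0.4685)/25.881=0.029 → t=0.192; u2·a0=0.6159·25.881=15.940; a1+a2=13.671 < 15.940 ≤ a1+…+a3=16.071 → R3 fires; D=3 E=7 B=6 M=9 Z=7
Draw 9: a1=11.070, a2=4.446, a3=2.160, a4=11.772, a0=29.448; τ=−ln(0.0499)/29.448=0.102 → t=0.294; u2·a0=0.9242·29.448=27.216; a1+…+a3=17.676 < 27.216 ≤ a1+…+a4=29.448 → R4 fires; D=4 E=7 B=5 M=8 Z=8
Draw 10: a1=8.200, a2=3.952, a3=2.400, a4=8.720, a0=23.272; τ=−ln(0.3298)/23.272=0.048 → t=0.342 > T=0.31: stop.
Read off D at T=0.31: 4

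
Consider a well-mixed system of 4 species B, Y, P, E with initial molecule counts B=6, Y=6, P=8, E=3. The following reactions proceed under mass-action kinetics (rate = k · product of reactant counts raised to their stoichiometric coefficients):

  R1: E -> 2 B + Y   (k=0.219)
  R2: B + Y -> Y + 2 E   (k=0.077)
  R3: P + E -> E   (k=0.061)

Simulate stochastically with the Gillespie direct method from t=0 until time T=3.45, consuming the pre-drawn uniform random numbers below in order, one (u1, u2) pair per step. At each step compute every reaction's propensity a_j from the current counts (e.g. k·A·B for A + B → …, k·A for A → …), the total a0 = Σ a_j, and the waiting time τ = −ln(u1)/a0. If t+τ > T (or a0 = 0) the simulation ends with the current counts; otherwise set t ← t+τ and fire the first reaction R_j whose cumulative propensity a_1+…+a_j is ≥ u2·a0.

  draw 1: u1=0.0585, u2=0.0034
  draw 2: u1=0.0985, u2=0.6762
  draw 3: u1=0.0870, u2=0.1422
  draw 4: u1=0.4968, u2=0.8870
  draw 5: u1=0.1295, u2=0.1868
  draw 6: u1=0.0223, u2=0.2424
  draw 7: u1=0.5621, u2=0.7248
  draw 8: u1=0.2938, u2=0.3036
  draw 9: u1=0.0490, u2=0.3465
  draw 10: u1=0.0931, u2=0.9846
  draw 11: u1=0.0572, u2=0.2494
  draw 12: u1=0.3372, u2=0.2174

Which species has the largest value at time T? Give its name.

t=0.000: B=6 Y=6 P=8 E=3
Draw 1: a1=0.657, a2=2.772, a3=1.464, a0=4.893; τ=−ln(0.0585)/4.893=0.580 → t=0.580; u2·a0=0.0034·4.893=0.017 ≤ a1=0.657 → R1 fires; B=8 Y=7 P=8 E=2
Draw 2: a1=0.438, a2=4.312, a3=0.976, a0=5.726; τ=−ln(0.0985)/5.726=0.405 → t=0.985; u2·a0=0.6762·5.726=3.872; a1=0.438 < 3.872 ≤ a1+a2=4.750 → R2 fires; B=7 Y=7 P=8 E=4
Draw 3: a1=0.876, a2=3.773, a3=1.952, a0=6.601; τ=−ln(0.0870)/6.601=0.370 → t=1.355; u2·a0=0.1422·6.601=0.939; a1=0.876 < 0.939 ≤ a1+a2=4.649 → R2 fires; B=6 Y=7 P=8 E=6
Draw 4: a1=1.314, a2=3.234, a3=2.928, a0=7.476; τ=−ln(0.4968)/7.476=0.094 → t=1.448; u2·a0=0.8870·7.476=6.631; a1+a2=4.548 < 6.631 ≤ a1+…+a3=7.476 → R3 fires; B=6 Y=7 P=7 E=6
Draw 5: a1=1.314, a2=3.234, a3=2.562, a0=7.110; τ=−ln(0.1295)/7.110=0.287 → t=1.736; u2·a0=0.1868·7.110=1.328; a1=1.314 < 1.328 ≤ a1+a2=4.548 → R2 fires; B=5 Y=7 P=7 E=8
Draw 6: a1=1.752, a2=2.695, a3=3.416, a0=7.863; τ=−ln(0.0223)/7.863=0.484 → t=2.220; u2·a0=0.2424·7.863=1.906; a1=1.752 < 1.906 ≤ a1+a2=4.447 → R2 fires; B=4 Y=7 P=7 E=10
Draw 7: a1=2.190, a2=2.156, a3=4.270, a0=8.616; τ=−ln(0.5621)/8.616=0.067 → t=2.286; u2·a0=0.7248·8.616=6.245; a1+a2=4.346 < 6.245 ≤ a1+…+a3=8.616 → R3 fires; B=4 Y=7 P=6 E=10
Draw 8: a1=2.190, a2=2.156, a3=3.660, a0=8.006; τ=−ln(0.2938)/8.006=0.153 → t=2.439; u2·a0=0.3036·8.006=2.431; a1=2.190 < 2.431 ≤ a1+a2=4.346 → R2 fires; B=3 Y=7 P=6 E=12
Draw 9: a1=2.628, a2=1.617, a3=4.392, a0=8.637; τ=−ln(0.0490)/8.637=0.349 → t=2.789; u2·a0=0.3465·8.637=2.993; a1=2.628 < 2.993 ≤ a1+a2=4.245 → R2 fires; B=2 Y=7 P=6 E=14
Draw 10: a1=3.066, a2=1.078, a3=5.124, a0=9.268; τ=−ln(0.0931)/9.268=0.256 → t=3.045; u2·a0=0.9846·9.268=9.125; a1+a2=4.144 < 9.125 ≤ a1+…+a3=9.268 → R3 fires; B=2 Y=7 P=5 E=14
Draw 11: a1=3.066, a2=1.078, a3=4.270, a0=8.414; τ=−ln(0.0572)/8.414=0.340 → t=3.385; u2·a0=0.2494·8.414=2.098 ≤ a1=3.066 → R1 fires; B=4 Y=8 P=5 E=13
Draw 12: a1=2.847, a2=2.464, a3=3.965, a0=9.276; τ=−ln(0.3372)/9.276=0.117 → t=3.502 > T=3.45: stop.
At T=3.45: B=4 Y=8 P=5 E=13; the largest is E.

Dominant species at T: E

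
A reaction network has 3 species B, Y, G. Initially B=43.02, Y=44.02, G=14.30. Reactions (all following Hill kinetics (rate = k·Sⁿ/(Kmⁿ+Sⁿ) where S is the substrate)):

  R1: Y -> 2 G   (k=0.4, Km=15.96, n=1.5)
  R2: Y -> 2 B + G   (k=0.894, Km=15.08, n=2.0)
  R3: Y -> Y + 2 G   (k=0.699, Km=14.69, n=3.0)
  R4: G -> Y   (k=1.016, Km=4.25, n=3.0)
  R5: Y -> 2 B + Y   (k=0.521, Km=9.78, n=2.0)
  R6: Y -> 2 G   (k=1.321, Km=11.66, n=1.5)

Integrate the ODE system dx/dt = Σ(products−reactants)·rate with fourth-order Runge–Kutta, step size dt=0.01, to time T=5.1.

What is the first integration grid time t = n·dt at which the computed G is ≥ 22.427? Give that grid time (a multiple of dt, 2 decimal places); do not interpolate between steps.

RK4 with dt=0.01: 510 steps to T=5.1. Trajectory (selected grid times):
t=0.00: B=43.02 Y=44.02 G=14.30
t=0.57: B=44.50 Y=43.28 G=16.65
t=1.13: B=45.94 Y=42.57 G=18.95
t=1.70: B=47.41 Y=41.85 G=21.28
t=1.98: B=48.13 Y=41.50 G=22.42
t=1.99: B=48.15 Y=41.48 G=22.46
t=2.27: B=48.87 Y=41.13 G=23.60
t=2.83: B=50.31 Y=40.44 G=25.86
t=3.40: B=51.76 Y=39.74 G=28.16
t=3.97: B=53.21 Y=39.04 G=30.44
t=4.53: B=54.62 Y=38.36 G=32.67
t=5.10: B=56.06 Y=37.67 G=34.93
G(1.98)=22.418 < 22.427 but G(1.99)=22.458 ≥ 22.427, so the first grid time is t=1.99.

Threshold first reached at t = 1.99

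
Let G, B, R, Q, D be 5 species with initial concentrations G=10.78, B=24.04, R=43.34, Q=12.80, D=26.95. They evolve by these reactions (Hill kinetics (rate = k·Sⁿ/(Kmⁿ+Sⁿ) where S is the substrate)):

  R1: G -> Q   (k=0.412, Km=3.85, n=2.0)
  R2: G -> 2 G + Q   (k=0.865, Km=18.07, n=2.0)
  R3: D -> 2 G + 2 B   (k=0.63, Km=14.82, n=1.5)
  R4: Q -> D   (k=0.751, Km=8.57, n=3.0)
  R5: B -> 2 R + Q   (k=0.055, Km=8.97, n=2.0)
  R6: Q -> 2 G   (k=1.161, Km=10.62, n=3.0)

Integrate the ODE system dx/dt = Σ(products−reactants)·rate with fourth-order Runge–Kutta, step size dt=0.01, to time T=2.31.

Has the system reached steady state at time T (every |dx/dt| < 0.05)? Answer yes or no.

Steady state at T: no

RK4 with dt=0.01: 231 steps to T=2.31. Trajectory (selected grid times):
t=0.00: G=10.78 B=24.04 R=43.34 Q=12.80 D=26.95
t=0.26: G=11.36 B=24.26 R=43.37 Q=12.63 D=26.98
t=0.51: G=11.92 B=24.47 R=43.39 Q=12.47 D=27.01
t=0.77: G=12.49 B=24.69 R=43.41 Q=12.32 D=27.04
t=1.03: G=13.07 B=24.91 R=43.44 Q=12.18 D=27.07
t=1.28: G=13.62 B=25.12 R=43.46 Q=12.05 D=27.10
t=1.54: G=14.19 B=25.35 R=43.49 Q=11.93 D=27.13
t=1.80: G=14.77 B=25.57 R=43.52 Q=11.81 D=27.15
t=2.05: G=15.32 B=25.78 R=43.54 Q=11.70 D=27.17
t=2.31: G=15.89 B=26.00 R=43.57 Q=11.60 D=27.20
Rates at T: R1=0.3892, R2=0.3772, R3=0.4493, R4=0.5353, R5=0.0491, R6=0.6571
dx/dt at T (Σ net stoichiometry × rate): G=+2.2009, B=+0.8494, R=+0.0983, Q=-0.3769, D=+0.0860
Largest |dx/dt| is |+2.2009| (G) ≥ 0.05 → not steady.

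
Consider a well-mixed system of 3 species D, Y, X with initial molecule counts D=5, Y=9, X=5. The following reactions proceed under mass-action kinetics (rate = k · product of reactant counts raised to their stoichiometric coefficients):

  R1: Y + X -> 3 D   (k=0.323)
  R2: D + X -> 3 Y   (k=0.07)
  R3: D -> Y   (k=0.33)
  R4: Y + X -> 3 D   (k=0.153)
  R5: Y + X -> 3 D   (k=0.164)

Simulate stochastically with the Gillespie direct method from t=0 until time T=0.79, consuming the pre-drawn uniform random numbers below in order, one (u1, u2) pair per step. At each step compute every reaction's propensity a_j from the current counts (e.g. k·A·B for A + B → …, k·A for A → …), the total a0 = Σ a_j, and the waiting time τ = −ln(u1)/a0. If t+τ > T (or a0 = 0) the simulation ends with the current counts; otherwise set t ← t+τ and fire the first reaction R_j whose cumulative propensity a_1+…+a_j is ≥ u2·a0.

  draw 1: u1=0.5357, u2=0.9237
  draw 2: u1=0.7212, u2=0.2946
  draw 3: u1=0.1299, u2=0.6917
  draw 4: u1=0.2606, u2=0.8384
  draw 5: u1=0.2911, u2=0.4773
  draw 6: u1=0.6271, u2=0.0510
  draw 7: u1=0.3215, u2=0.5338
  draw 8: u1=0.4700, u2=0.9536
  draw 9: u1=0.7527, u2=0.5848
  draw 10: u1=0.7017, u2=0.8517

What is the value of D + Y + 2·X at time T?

Value at T = 24

Check how each reaction changes W = D + Y + 2·X (weight of products minus weight of reactants):
R1: Y + X -> 3 D: (1·3) − (1·1 + 2·1) = 3 − 3 = 0
R2: D + X -> 3 Y: (1·3) − (1·1 + 2·1) = 3 − 3 = 0
R3: D -> Y: (1·1) − (1·1) = 1 − 1 = 0
R4: Y + X -> 3 D: (1·3) − (1·1 + 2·1) = 3 − 3 = 0
R5: Y + X -> 3 D: (1·3) − (1·1 + 2·1) = 3 − 3 = 0
Every reaction leaves W unchanged, so W is conserved and no simulation is needed: W(T) = W(0) = 5 + 9 + 2·5 = 24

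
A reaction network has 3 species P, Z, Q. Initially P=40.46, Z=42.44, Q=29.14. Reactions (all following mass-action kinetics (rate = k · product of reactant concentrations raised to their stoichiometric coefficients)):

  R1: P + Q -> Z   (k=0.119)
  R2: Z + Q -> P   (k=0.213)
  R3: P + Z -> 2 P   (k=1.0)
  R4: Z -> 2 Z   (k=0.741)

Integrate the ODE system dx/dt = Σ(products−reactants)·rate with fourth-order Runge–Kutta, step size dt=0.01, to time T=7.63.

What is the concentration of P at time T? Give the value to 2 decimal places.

RK4 with dt=0.01: 763 steps to T=7.63. Trajectory (selected grid times):
t=0.00: P=40.46 Z=42.44 Q=29.14
t=0.85: P=83.62 Z=0.00 Q=0.01
t=1.70: P=83.62 Z=0.00 Q=0.00
t=2.54: P=83.62 Z=0.00 Q=0.00
t=3.39: P=83.62 Z=0.00 Q=0.00
t=4.24: P=83.62 Z=0.00 Q=0.00
t=5.09: P=83.62 Z=0.00 Q=0.00
t=5.93: P=83.62 Z=0.00 Q=0.00
t=6.78: P=83.62 Z=0.00 Q=0.00
t=7.63: P=83.62 Z=0.00 Q=0.00
Read off P at T=7.63: 83.62

P at T = 83.62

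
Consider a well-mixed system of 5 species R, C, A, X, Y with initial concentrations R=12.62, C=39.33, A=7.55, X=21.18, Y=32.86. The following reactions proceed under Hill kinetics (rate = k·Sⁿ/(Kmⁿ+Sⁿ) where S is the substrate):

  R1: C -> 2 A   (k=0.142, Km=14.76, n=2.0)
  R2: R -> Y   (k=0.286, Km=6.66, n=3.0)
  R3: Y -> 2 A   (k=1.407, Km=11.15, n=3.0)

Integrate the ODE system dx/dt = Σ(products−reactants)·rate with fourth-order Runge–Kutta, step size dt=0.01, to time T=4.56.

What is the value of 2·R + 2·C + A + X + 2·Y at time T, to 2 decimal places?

Value at T = 198.35

Check how each reaction changes W = 2·R + 2·C + A + X + 2·Y (weight of products minus weight of reactants):
R1: C -> 2 A: (1·2) − (2·1) = 2 − 2 = 0
R2: R -> Y: (2·1) − (2·1) = 2 − 2 = 0
R3: Y -> 2 A: (1·2) − (2·1) = 2 − 2 = 0
Every reaction leaves W unchanged, so W is conserved and no simulation is needed: W(T) = W(0) = 2·12.62 + 2·39.33 + 7.55 + 21.18 + 2·32.86 = 198.35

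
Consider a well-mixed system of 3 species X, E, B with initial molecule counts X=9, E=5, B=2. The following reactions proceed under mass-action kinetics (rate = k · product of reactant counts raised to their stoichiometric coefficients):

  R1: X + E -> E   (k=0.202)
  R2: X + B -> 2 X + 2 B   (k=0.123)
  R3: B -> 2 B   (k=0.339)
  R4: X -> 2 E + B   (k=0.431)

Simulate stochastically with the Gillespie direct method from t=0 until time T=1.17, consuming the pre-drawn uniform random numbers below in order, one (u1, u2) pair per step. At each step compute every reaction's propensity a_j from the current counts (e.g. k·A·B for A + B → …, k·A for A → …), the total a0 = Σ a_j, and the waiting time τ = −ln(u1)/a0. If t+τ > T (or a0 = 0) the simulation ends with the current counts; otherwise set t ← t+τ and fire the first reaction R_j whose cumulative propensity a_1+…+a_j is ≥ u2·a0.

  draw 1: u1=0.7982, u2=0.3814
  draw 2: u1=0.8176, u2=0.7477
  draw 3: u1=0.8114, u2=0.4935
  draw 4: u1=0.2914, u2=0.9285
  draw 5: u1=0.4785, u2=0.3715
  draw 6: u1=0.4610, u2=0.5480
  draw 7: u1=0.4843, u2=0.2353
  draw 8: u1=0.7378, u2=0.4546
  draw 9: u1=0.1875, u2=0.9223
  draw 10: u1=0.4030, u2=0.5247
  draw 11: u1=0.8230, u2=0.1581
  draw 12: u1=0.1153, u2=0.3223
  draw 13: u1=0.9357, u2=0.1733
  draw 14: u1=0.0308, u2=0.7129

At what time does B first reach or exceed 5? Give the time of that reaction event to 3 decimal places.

t=0.000: X=9 E=5 B=2
Draw 1: a1=9.090, a2=2.214, a3=0.678, a4=3.879, a0=15.861; τ=−ln(0.7982)/15.861=0.014 → t=0.014; u2·a0=0.3814·15.861=6.049 ≤ a1=9.090 → R1 fires; X=8 E=5 B=2
Draw 2: a1=8.080, a2=1.968, a3=0.678, a4=3.448, a0=14.174; τ=−ln(0.8176)/14.174=0.014 → t=0.028; u2·a0=0.7477·14.174=10.598; a1+a2=10.048 < 10.598 ≤ a1+…+a3=10.726 → R3 fires; X=8 E=5 B=3
Draw 3: a1=8.080, a2=2.952, a3=1.017, a4=3.448, a0=15.497; τ=−ln(0.8114)/15.497=0.013 → t=0.042; u2·a0=0.4935·15.497=7.648 ≤ a1=8.080 → R1 fires; X=7 E=5 B=3
Draw 4: a1=7.070, a2=2.583, a3=1.017, a4=3.017, a0=13.687; τ=−ln(0.2914)/13.687=0.090 → t=0.132; u2·a0=0.9285·13.687=12.708; a1+…+a3=10.670 < 12.708 ≤ a1+…+a4=13.687 → R4 fires; X=6 E=7 B=4
Draw 5: a1=8.484, a2=2.952, a3=1.356, a4=2.586, a0=15.378; τ=−ln(0.4785)/15.378=0.048 → t=0.180; u2·a0=0.3715·15.378=5.713 ≤ a1=8.484 → R1 fires; X=5 E=7 B=4
Draw 6: a1=7.070, a2=2.460, a3=1.356, a4=2.155, a0=13.041; τ=−ln(0.4610)/13.041=0.059 → t=0.239; u2·a0=0.5480·13.041=7.146; a1=7.070 < 7.146 ≤ a1+a2=9.530 → R2 fires; X=6 E=7 B=5
Draw 7: a1=8.484, a2=3.690, a3=1.695, a4=2.586, a0=16.455; τ=−ln(0.4843)/16.455=0.044 → t=0.283; u2·a0=0.2353·16.455=3.872 ≤ a1=8.484 → R1 fires; X=5 E=7 B=5
Draw 8: a1=7.070, a2=3.075, a3=1.695, a4=2.155, a0=13.995; τ=−ln(0.7378)/13.995=0.022 → t=0.305; u2·a0=0.4546·13.995=6.362 ≤ a1=7.070 → R1 fires; X=4 E=7 B=5
Draw 9: a1=5.656, a2=2.460, a3=1.695, a4=1.724, a0=11.535; τ=−ln(0.1875)/11.535=0.145 → t=0.450; u2·a0=0.9223·11.535=10.639; a1+…+a3=9.811 < 10.639 ≤ a1+…+a4=11.535 → R4 fires; X=3 E=9 B=6
Draw 10: a1=5.454, a2=2.214, a3=2.034, a4=1.293, a0=10.995; τ=−ln(0.4030)/10.995=0.083 → t=0.533; u2·a0=0.5247·10.995=5.769; a1=5.454 < 5.769 ≤ a1+a2=7.668 → R2 fires; X=4 E=9 B=7
Draw 11: a1=7.272, a2=3.444, a3=2.373, a4=1.724, a0=14.813; τ=−ln(0.8230)/14.813=0.013 → t=0.546; u2·a0=0.1581·14.813=2.342 ≤ a1=7.272 → R1 fires; X=3 E=9 B=7
Draw 12: a1=5.454, a2=2.583, a3=2.373, a4=1.293, a0=11.703; τ=−ln(0.1153)/11.703=0.185 → t=0.731; u2·a0=0.3223·11.703=3.772 ≤ a1=5.454 → R1 fires; X=2 E=9 B=7
Draw 13: a1=3.636, a2=1.722, a3=2.373, a4=0.862, a0=8.593; τ=−ln(0.9357)/8.593=0.008 → t=0.738; u2·a0=0.1733·8.593=1.489 ≤ a1=3.636 → R1 fires; X=1 E=9 B=7
Draw 14: a1=1.818, a2=0.861, a3=2.373, a4=0.431, a0=5.483; τ=−ln(0.0308)/5.483=0.635 → t=1.373 > T=1.17: stop.
B first becomes ≥ 5 when it reaches 5 at the event at t=0.239.

Threshold first reached at t = 0.239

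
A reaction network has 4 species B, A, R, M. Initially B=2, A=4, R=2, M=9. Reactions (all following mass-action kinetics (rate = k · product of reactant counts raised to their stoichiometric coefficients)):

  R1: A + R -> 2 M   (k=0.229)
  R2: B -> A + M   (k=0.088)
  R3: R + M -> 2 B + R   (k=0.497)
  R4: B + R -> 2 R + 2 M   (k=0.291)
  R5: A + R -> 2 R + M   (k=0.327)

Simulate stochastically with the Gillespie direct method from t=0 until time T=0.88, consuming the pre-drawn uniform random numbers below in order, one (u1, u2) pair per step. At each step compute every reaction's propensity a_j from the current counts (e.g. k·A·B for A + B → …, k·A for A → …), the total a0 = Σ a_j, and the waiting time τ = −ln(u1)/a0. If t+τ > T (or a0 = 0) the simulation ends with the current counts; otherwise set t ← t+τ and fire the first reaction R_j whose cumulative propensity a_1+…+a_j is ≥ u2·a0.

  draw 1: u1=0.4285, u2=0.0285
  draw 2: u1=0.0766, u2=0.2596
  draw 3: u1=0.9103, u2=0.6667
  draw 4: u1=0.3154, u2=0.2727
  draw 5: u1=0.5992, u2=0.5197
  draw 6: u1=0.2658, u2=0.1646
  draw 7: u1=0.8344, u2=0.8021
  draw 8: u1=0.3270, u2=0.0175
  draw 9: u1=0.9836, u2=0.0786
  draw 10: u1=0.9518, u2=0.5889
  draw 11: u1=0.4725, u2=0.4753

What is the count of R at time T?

t=0.000: B=2 A=4 R=2 M=9
Draw 1: a1=1.832, a2=0.176, a3=8.946, a4=1.164, a5=2.616, a0=14.734; τ=−ln(0.4285)/14.734=0.058 → t=0.058; u2·a0=0.0285·14.734=0.420 ≤ a1=1.832 → R1 fires; B=2 A=3 R=1 M=11
Draw 2: a1=0.687, a2=0.176, a3=5.467, a4=0.582, a5=0.981, a0=7.893; τ=−ln(0.0766)/7.893=0.325 → t=0.383; u2·a0=0.2596·7.893=2.049; a1+a2=0.863 < 2.049 ≤ a1+…+a3=6.330 → R3 fires; B=4 A=3 R=1 M=10
Draw 3: a1=0.687, a2=0.352, a3=4.970, a4=1.164, a5=0.981, a0=8.154; τ=−ln(0.9103)/8.154=0.012 → t=0.395; u2·a0=0.6667·8.154=5.436; a1+a2=1.039 < 5.436 ≤ a1+…+a3=6.009 → R3 fires; B=6 A=3 R=1 M=9
Draw 4: a1=0.687, a2=0.528, a3=4.473, a4=1.746, a5=0.981, a0=8.415; τ=−ln(0.3154)/8.415=0.137 → t=0.532; u2·a0=0.2727·8.415=2.295; a1+a2=1.215 < 2.295 ≤ a1+…+a3=5.688 → R3 fires; B=8 A=3 R=1 M=8
Draw 5: a1=0.687, a2=0.704, a3=3.976, a4=2.328, a5=0.981, a0=8.676; τ=−ln(0.5992)/8.676=0.059 → t=0.591; u2·a0=0.5197·8.676=4.509; a1+a2=1.391 < 4.509 ≤ a1+…+a3=5.367 → R3 fires; B=10 A=3 R=1 M=7
Draw 6: a1=0.687, a2=0.880, a3=3.479, a4=2.910, a5=0.981, a0=8.937; τ=−ln(0.2658)/8.937=0.148 → t=0.739; u2·a0=0.1646·8.937=1.471; a1=0.687 < 1.471 ≤ a1+a2=1.567 → R2 fires; B=9 A=4 R=1 M=8
Draw 7: a1=0.916, a2=0.792, a3=3.976, a4=2.619, a5=1.308, a0=9.611; τ=−ln(0.8344)/9.611=0.019 → t=0.758; u2·a0=0.8021·9.611=7.709; a1+…+a3=5.684 < 7.709 ≤ a1+…+a4=8.303 → R4 fires; B=8 A=4 R=2 M=10
Draw 8: a1=1.832, a2=0.704, a3=9.940, a4=4.656, a5=2.616, a0=19.748; τ=−ln(0.3270)/19.748=0.057 → t=0.814; u2·a0=0.0175·19.748=0.346 ≤ a1=1.832 → R1 fires; B=8 A=3 R=1 M=12
Draw 9: a1=0.687, a2=0.704, a3=5.964, a4=2.328, a5=0.981, a0=10.664; τ=−ln(0.9836)/10.664=0.002 → t=0.816; u2·a0=0.0786·10.664=0.838; a1=0.687 < 0.838 ≤ a1+a2=1.391 → R2 fires; B=7 A=4 R=1 M=13
Draw 10: a1=0.916, a2=0.616, a3=6.461, a4=2.037, a5=1.308, a0=11.338; τ=−ln(0.9518)/11.338=0.004 → t=0.820; u2·a0=0.5889·11.338=6.677; a1+a2=1.532 < 6.677 ≤ a1+…+a3=7.993 → R3 fires; B=9 A=4 R=1 M=12
Draw 11: a1=0.916, a2=0.792, a3=5.964, a4=2.619, a5=1.308, a0=11.599; τ=−ln(0.4725)/11.599=0.065 → t=0.885 > T=0.88: stop.
Read off R at T=0.88: 1

R at T = 1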